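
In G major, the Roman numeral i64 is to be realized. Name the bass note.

i in G major has root G; the chord is G-Bb-D.
The figure 64 means second inversion — the fifth is in the bass.

D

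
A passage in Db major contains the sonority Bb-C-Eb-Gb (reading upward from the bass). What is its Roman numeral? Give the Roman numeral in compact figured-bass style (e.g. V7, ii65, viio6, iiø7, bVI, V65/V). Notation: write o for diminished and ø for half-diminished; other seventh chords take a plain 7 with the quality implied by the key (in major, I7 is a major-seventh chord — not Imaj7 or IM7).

viiø42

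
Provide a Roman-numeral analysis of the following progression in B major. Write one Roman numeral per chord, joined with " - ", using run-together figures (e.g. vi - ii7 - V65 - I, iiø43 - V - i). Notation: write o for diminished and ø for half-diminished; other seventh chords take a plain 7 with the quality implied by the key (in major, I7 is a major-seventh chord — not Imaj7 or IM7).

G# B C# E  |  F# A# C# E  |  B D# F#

ii43 - V7 - I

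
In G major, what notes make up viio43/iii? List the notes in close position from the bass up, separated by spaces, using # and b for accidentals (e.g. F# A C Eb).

viio43/iii is a secondary leading-tone chord. The target iii is B in G major; the applied chord is rooted a semitone below, on A#.
Building a fully diminished seventh chord on A# gives A#-C#-E-G.
With the 43 figure the chord is in second inversion; from the bass E upward in close position it reads E-G-A#-C#.

E G A# C#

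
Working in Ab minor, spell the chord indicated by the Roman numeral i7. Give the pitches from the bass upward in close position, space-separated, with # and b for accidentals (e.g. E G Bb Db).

Ab Cb Eb Gb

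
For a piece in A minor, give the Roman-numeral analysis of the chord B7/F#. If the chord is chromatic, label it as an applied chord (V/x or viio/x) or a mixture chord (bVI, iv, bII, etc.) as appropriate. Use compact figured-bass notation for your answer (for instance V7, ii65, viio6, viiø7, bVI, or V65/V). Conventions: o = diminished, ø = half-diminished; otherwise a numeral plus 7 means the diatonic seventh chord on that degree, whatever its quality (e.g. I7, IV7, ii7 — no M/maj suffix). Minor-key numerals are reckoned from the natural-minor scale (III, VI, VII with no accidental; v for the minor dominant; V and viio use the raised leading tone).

Stacked in thirds the chord is B-D#-F#-A: a dominant seventh chord on B.
B is not a diatonic chord root with this quality in A minor, but it lies a perfect fifth above E (V), so the chord functions as an applied dominant of V.
With F# in the bass the chord is in second inversion, so the figured bass is 43.

V43/V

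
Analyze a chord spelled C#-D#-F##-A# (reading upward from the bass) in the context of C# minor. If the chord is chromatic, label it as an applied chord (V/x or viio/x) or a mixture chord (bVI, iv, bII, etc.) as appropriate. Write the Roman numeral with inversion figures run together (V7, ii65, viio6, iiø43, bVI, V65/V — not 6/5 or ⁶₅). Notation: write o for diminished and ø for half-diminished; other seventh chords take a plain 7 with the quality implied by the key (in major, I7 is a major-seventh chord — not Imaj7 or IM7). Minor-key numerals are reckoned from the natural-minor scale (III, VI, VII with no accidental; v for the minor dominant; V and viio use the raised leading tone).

V42/V

The pitches D#-F##-A#-C# form a dominant seventh chord rooted on D#.
D# is not a diatonic chord root with this quality in C# minor, but it lies a perfect fifth above G# (V), so the chord functions as an applied dominant of V.
With C# in the bass the chord is in third inversion, so the figured bass is 42.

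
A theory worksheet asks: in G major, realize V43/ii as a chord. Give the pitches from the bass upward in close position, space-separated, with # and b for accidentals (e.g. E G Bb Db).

B D E G#

V43/ii is a secondary dominant — the dominant seventh of ii. ii in G major is A, so the applied chord's root is E, a perfect fifth above.
Building a dominant seventh chord on E gives E-G#-B-D.
With the 43 figure the chord is in second inversion; from the bass B upward in close position it reads B-D-E-G#.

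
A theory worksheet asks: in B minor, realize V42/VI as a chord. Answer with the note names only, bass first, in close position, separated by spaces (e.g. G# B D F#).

C D F# A

V42/VI is a secondary dominant — the dominant seventh of VI. VI in B minor is G, so the applied chord's root is D, a perfect fifth above.
Building a dominant seventh chord on D gives D-F#-A-C.
With the 42 figure the chord is in third inversion; from the bass C upward in close position it reads C-D-F#-A.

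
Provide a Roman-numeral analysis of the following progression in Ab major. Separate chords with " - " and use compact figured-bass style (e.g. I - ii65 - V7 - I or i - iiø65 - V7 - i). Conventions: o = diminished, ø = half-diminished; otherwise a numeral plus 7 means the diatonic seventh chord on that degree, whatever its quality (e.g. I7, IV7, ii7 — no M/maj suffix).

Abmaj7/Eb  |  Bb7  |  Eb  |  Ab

I43 - V7/V - V - I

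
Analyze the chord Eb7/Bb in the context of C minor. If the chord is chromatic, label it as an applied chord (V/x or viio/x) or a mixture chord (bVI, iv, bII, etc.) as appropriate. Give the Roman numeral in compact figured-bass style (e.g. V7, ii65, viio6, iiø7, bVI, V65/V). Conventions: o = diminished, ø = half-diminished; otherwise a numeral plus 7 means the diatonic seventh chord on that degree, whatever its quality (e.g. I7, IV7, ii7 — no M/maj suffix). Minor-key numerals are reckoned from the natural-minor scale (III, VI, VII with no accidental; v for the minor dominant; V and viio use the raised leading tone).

V43/VI

The pitches Eb-G-Bb-Db form a dominant seventh chord rooted on Eb.
Eb is not a diatonic chord root with this quality in C minor, but it lies a perfect fifth above Ab (VI), so the chord functions as an applied dominant of VI.
With Bb in the bass the chord is in second inversion, so the figured bass is 43.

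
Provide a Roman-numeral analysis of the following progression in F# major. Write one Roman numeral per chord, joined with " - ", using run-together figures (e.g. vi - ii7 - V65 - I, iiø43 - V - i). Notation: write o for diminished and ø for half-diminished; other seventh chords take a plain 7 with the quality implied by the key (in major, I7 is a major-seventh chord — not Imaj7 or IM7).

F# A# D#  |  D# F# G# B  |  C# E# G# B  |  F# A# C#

F#-A#-D#: root D# is the submediant; minor triad there is vi6.
D#-F#-G#-B has root G#, degree 2 in F# major, so ii43.
C#-E#-G#-B has root C#, degree 5 in F# major, so V7.
F#-A#-C#: major triad on F# = scale degree 1 → I.

vi6 - ii43 - V7 - I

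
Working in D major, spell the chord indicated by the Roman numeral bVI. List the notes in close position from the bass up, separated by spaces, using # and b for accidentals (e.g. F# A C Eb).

Scale degree 6 in D major is B; lowering it a half step gives Bb. bVI is a major triad on the lowered sixth degree, borrowed from the parallel minor.
So the chord is Bb-D-F, a major triad.

Bb D F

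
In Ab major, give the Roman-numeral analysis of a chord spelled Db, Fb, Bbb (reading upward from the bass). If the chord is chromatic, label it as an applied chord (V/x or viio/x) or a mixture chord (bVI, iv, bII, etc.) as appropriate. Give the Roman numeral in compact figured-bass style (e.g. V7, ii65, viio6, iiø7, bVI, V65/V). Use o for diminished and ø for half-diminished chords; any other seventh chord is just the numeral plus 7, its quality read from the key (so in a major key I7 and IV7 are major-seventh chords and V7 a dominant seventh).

bII6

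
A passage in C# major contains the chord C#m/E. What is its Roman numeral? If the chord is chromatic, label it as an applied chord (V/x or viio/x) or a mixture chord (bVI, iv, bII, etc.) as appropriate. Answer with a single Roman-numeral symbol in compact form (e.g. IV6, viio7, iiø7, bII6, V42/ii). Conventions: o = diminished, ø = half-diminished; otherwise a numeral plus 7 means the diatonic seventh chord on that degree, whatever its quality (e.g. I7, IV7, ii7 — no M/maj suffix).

i6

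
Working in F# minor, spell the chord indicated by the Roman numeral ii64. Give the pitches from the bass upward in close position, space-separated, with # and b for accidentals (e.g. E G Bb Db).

D# G# B

Scale degree 2 in F# minor is G#; here the chord built on it is altered to a minor triad. ii64 is the minor supertonic, borrowed from the parallel major (the Dorian ii).
So the chord is G#-B-D#, a minor triad.
The figured bass 64 indicates second inversion, placing the fifth (D#) in the bass: D#-G#-B.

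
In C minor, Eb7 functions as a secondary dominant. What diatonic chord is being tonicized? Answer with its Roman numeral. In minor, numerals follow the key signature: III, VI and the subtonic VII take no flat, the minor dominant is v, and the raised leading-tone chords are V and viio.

The chord is a dominant seventh chord on Eb.
A dominant resolves down a perfect fifth: Eb → Ab. In C minor, Ab is scale degree 6, i.e. VI.

VI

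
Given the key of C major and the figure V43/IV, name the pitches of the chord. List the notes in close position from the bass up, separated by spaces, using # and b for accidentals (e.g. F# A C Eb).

G Bb C E

V43/IV is a secondary dominant — the dominant seventh of IV. IV in C major is F, so the applied chord's root is C, a perfect fifth above.
Building a dominant seventh chord on C gives C-E-G-Bb.
The figured bass 43 indicates second inversion, placing the fifth (G) in the bass: G-Bb-C-E.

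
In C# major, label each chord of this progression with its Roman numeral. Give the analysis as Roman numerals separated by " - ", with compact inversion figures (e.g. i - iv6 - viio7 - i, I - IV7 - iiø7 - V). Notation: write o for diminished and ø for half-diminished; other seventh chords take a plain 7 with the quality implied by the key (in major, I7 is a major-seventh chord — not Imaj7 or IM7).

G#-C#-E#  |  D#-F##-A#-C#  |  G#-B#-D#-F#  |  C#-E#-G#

I64 - V7/V - V7 - I

G#-C#-E#: major triad on C# = scale degree 1 → I64.
D#-F##-A#-C#: a dominant seventh chord on D#, the applied dominant of V → V7/V.
G#-B#-D#-F#: dominant seventh chord on G# = scale degree 5 → V7.
C#-E#-G# has root C#, degree 1 in C# major, so I.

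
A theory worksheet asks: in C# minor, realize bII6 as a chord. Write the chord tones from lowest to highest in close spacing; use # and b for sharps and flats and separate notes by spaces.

F# A D

bII6 is the Neapolitan sixth — a major triad on the lowered second degree, here in its customary first inversion. In C# minor that root is D.
So the chord is D-F#-A, a major triad.
With the 6 figure the chord is in first inversion; from the bass F# upward in close position it reads F#-A-D.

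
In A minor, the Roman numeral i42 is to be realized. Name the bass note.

i in A minor has root A; the chord is A-C-E-G.
The figure 42 means third inversion — the seventh is in the bass.

G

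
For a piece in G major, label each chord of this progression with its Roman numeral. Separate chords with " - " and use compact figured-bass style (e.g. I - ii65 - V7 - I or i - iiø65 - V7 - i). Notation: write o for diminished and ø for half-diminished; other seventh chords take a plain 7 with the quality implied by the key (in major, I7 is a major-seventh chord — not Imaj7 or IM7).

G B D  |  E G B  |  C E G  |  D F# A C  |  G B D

G-B-D has root G, degree 1 in G major, so I.
E-G-B has root E, degree 6 in G major, so vi.
C-E-G: root C is the subdominant; major triad there is IV.
D-F#-A-C: dominant seventh chord on D = scale degree 5 → V7.
G-B-D: root G is the tonic; major triad there is I.

I - vi - IV - V7 - I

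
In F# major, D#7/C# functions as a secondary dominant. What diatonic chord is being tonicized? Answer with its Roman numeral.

The chord is a dominant seventh chord on D#.
A dominant resolves down a perfect fifth: D# → G#. In F# major, G# is scale degree 2, i.e. ii.

ii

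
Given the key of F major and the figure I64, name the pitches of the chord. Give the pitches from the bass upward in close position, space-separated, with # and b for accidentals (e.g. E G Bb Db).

C F A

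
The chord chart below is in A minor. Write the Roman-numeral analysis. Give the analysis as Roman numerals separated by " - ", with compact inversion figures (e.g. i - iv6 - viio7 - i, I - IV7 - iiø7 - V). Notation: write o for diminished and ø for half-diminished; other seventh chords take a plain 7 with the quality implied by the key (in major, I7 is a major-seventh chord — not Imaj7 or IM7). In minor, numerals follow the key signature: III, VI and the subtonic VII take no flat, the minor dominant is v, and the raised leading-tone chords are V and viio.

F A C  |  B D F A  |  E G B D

VI - iiø7 - v7

F-A-C: root F is the submediant; major triad there is VI.
B-D-F-A: root B is the supertonic; half-diminished seventh chord there is iiø7.
E-G-B-D: minor seventh chord on E = scale degree 5 → v7.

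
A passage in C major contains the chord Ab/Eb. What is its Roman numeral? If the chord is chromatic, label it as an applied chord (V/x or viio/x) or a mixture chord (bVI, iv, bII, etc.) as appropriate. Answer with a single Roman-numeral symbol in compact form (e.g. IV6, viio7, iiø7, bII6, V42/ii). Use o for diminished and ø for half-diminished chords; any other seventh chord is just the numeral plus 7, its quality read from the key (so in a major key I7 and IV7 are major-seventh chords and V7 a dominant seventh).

bVI64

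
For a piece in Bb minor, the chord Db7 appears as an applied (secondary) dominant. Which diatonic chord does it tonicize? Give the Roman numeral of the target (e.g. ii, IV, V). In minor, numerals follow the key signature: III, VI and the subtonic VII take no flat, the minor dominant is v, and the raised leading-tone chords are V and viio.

The chord is a dominant seventh chord on Db.
A dominant resolves down a perfect fifth: Db → Gb. In Bb minor, Gb is scale degree 6, i.e. VI.

VI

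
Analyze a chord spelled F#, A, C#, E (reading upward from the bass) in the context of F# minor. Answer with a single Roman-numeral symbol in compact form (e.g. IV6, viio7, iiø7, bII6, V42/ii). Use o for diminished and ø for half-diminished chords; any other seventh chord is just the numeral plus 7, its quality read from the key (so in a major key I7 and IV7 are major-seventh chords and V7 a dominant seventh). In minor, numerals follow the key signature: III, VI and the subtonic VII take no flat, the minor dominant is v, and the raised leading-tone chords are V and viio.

i7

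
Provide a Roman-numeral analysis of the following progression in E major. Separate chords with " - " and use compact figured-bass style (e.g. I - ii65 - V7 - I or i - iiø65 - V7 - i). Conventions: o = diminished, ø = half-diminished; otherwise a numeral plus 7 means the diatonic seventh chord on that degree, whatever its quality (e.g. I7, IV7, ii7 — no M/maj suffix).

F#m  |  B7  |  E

F#m: minor triad on F# = scale degree 2 → ii.
B7: root B is the dominant; dominant seventh chord there is V7.
E has root E, degree 1 in E major, so I.

ii - V7 - I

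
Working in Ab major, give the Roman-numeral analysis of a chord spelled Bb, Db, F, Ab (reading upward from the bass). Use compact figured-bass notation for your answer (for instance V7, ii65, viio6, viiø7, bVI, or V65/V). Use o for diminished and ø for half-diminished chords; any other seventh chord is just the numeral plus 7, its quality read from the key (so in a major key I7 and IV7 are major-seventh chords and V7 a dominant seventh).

The pitches Bb-Db-F-Ab form a minor seventh chord rooted on Bb.
In Ab major, Bb is the supertonic; the diatonic minor seventh chord there is ii7.

ii7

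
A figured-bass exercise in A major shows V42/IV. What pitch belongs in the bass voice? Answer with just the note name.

The applied chord V42/IV is rooted on A: A-C#-E-G.
The figure 42 means third inversion — the seventh is in the bass.

G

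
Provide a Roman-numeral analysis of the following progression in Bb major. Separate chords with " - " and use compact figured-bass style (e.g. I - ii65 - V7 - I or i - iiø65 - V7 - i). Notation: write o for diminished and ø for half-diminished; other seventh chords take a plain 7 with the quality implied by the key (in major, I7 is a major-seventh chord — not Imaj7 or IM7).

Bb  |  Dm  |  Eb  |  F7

Bb: root Bb is the tonic; major triad there is I.
Dm: root D is the mediant; minor triad there is iii.
Eb has root Eb, degree 4 in Bb major, so IV.
F7: root F is the dominant; dominant seventh chord there is V7.

I - iii - IV - V7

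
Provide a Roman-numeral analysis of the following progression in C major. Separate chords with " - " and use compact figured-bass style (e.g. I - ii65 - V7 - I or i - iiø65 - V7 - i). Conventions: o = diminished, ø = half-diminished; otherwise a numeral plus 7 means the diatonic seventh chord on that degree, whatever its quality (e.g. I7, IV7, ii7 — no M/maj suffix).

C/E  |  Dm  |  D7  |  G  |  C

I6 - ii - V7/V - V - I

C/E: major triad on C = scale degree 1 → I6.
Dm: root D is the supertonic; minor triad there is ii.
D7 is the secondary dominant of V (dominant seventh chord on D): V7/V.
G has root G, degree 5 in C major, so V.
C: major triad on C = scale degree 1 → I.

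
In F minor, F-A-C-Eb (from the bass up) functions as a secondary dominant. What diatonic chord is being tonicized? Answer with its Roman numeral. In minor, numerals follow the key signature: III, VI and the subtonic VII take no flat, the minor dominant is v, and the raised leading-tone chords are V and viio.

iv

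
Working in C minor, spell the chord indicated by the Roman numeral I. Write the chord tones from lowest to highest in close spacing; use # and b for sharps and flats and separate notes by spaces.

I is the major tonic (Picardy third), borrowed from the parallel major. In C minor that root is C.
So the chord is C-E-G, a major triad.

C E G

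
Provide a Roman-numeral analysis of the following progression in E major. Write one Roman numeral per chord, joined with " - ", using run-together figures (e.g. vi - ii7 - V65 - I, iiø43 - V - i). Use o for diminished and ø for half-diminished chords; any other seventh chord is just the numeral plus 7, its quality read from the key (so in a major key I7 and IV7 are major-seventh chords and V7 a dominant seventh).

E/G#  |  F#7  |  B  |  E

I6 - V7/V - V - I

E/G#: major triad on E = scale degree 1 → I6.
F#7: chromatic; F# is V of V, so V7/V.
B has root B, degree 5 in E major, so V.
E: root E is the tonic; major triad there is I.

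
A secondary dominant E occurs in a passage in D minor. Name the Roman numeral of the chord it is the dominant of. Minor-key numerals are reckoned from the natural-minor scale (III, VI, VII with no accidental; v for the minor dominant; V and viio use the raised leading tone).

The chord is a major triad on E.
A dominant resolves down a perfect fifth: E → A. In D minor, A is scale degree 5, i.e. V.

V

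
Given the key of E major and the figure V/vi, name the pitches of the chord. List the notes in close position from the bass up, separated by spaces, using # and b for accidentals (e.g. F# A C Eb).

G# B# D#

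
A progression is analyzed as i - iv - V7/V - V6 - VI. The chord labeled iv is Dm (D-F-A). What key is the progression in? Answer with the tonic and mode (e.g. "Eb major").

The chord Dm is a minor triad rooted on D; its label is iv.
If D is scale degree 4 and the mode makes that degree carry a minor triad, the tonic is A and the mode is minor.

A minor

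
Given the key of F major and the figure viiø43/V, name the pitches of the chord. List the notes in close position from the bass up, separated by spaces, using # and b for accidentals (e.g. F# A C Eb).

F A B D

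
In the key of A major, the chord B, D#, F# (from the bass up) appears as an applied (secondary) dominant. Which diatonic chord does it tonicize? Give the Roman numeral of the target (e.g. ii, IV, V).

V

The chord is a major triad on B.
A dominant resolves down a perfect fifth: B → E. In A major, E is scale degree 5, i.e. V.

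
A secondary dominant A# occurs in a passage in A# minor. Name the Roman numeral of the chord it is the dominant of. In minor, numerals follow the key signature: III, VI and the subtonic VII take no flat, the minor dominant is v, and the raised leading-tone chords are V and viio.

iv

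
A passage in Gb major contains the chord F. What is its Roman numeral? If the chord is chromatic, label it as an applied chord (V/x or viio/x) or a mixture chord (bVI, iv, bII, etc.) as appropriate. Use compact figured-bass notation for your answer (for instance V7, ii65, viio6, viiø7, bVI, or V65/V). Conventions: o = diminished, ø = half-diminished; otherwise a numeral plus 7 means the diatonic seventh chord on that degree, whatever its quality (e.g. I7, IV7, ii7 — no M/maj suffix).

V/iii

The pitches F-A-C form a major triad rooted on F.
F is not a diatonic chord root with this quality in Gb major, but it lies a perfect fifth above Bb (iii), so the chord functions as an applied dominant of iii.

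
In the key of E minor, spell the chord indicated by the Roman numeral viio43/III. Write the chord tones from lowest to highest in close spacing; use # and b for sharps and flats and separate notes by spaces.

C Eb F# A

viio43/III is a secondary leading-tone chord. The target III is G in E minor; the applied chord is rooted a semitone below, on F#.
Building a fully diminished seventh chord on F# gives F#-A-C-Eb.
With the 43 figure the chord is in second inversion; from the bass C upward in close position it reads C-Eb-F#-A.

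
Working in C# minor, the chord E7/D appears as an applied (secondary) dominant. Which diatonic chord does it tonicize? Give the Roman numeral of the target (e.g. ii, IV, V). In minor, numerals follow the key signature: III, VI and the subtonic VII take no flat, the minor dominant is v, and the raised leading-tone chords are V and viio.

VI

The chord is a dominant seventh chord on E.
A dominant resolves down a perfect fifth: E → A. In C# minor, A is scale degree 6, i.e. VI.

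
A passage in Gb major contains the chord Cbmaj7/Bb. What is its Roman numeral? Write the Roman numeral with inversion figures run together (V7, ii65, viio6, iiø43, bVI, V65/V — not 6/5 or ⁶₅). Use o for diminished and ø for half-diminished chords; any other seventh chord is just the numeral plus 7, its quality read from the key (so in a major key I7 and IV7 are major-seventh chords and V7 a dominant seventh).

IV42

Stacked in thirds the chord is Cb-Eb-Gb-Bb: a major seventh chord on Cb.
In Gb major, Cb is the subdominant; the diatonic major seventh chord there is IV7.
With Bb in the bass the chord is in third inversion, so the figured bass is 42.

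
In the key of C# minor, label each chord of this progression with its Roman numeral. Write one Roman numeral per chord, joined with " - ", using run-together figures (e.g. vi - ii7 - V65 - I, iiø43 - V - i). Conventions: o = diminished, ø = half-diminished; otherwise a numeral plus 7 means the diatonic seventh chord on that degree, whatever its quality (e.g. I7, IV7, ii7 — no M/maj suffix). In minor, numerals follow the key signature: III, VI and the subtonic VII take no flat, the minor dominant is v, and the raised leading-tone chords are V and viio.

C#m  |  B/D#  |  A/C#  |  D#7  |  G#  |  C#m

i - VII6 - VI6 - V7/V - V - i

C#m: root C# is the tonic; minor triad there is i.
B/D# has root B, degree 7 in C# minor, so VII6.
A/C#: root A is the submediant; major triad there is VI6.
D#7: a dominant seventh chord on D#, the applied dominant of V → V7/V.
G#: root G# is the dominant; major triad there is V.
C#m has root C#, degree 1 in C# minor, so i.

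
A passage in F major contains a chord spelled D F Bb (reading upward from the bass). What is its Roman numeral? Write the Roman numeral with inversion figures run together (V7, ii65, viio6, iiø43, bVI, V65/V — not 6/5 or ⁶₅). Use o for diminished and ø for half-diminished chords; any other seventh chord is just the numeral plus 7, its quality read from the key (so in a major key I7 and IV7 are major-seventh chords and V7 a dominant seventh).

IV6

The pitches Bb-D-F form a major triad rooted on Bb.
Bb is scale degree 4 in F major, and a major triad on that degree is written IV.
With D in the bass the chord is in first inversion, so the figured bass is 6.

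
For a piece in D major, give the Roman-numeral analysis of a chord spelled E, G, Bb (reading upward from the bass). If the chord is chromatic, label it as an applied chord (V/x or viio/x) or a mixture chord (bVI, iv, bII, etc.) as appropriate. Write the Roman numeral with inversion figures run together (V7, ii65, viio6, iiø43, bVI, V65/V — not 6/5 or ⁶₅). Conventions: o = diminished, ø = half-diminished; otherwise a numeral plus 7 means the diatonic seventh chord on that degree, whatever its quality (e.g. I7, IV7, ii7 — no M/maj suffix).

Stacked in thirds the chord is E-G-Bb: a diminished triad on E.
E is the second degree of D major. This is the diminished supertonic triad, borrowed from the parallel minor.

iio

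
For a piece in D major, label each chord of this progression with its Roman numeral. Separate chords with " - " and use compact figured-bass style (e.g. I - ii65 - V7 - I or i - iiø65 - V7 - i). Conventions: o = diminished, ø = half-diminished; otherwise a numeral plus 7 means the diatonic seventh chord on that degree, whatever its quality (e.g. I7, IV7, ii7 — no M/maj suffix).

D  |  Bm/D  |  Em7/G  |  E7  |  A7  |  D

D has root D, degree 1 in D major, so I.
Bm/D has root B, degree 6 in D major, so vi6.
Em7/G: minor seventh chord on E = scale degree 2 → ii65.
E7: a dominant seventh chord on E, the applied dominant of V → V7/V.
A7: dominant seventh chord on A = scale degree 5 → V7.
D: major triad on D = scale degree 1 → I.

I - vi6 - ii65 - V7/V - V7 - I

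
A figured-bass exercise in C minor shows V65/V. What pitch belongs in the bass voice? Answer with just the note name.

F#

The applied chord V65/V is rooted on D: D-F#-A-C.
The figure 65 means first inversion — the third is in the bass.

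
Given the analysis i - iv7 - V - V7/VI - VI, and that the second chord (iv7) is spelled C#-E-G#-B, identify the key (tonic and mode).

The anchor chord is a minor seventh chord on C#, labeled iv7.
Counting down 3 scale steps from C# places the tonic on G#; a minor seventh chord on degree 4 is diatonic only in minor.

G# minor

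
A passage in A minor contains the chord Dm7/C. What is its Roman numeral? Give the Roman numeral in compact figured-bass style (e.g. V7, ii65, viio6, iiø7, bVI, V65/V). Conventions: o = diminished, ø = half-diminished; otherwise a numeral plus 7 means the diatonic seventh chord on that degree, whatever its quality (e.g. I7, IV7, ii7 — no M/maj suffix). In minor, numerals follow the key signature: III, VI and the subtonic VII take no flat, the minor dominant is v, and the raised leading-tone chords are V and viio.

Stacked in thirds the chord is D-F-A-C: a minor seventh chord on D.
D is scale degree 4 in A minor, and a minor seventh chord on that degree is written iv7.
With C in the bass the chord is in third inversion, so the figured bass is 42.

iv42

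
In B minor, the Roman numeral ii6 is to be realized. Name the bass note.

E

ii in B minor has root C#; the chord is C#-E-G#.
The figure 6 means first inversion — the third is in the bass.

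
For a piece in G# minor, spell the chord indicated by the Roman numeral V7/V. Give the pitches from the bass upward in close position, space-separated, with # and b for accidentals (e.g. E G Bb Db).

A# C## E# G#

The slash means an applied dominant: we want the dominant of V. In G# minor, V is D# major, and its dominant is built on A#.
Building a dominant seventh chord on A# gives A#-C##-E#-G#.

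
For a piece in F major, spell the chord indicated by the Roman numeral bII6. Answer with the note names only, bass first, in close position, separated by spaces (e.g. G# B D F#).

Bb Db Gb

bII6 is the Neapolitan sixth — a major triad on the lowered second degree, here in its customary first inversion. In F major that root is Gb.
So the chord is Gb-Bb-Db.
With the 6 figure the chord is in first inversion; from the bass Bb upward in close position it reads Bb-Db-Gb.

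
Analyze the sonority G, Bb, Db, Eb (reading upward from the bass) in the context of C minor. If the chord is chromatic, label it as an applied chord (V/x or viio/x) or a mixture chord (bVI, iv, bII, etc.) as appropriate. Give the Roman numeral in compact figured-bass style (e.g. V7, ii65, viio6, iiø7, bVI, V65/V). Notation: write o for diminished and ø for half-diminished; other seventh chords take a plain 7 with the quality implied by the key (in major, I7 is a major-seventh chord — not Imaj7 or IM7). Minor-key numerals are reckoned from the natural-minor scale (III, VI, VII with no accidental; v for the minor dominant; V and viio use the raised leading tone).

Stacked in thirds the chord is Eb-G-Bb-Db: a dominant seventh chord on Eb.
Eb is not a diatonic chord root with this quality in C minor, but it lies a perfect fifth above Ab (VI), so the chord functions as an applied dominant of VI.
With G in the bass the chord is in first inversion, so the figured bass is 65.

V65/VI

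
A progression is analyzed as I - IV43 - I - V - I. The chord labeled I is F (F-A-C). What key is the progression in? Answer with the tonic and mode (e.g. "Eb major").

F major

The anchor chord is a major triad on F, labeled I.
If F is scale degree 1 and the mode makes that degree carry a major triad, the tonic is F and the mode is major.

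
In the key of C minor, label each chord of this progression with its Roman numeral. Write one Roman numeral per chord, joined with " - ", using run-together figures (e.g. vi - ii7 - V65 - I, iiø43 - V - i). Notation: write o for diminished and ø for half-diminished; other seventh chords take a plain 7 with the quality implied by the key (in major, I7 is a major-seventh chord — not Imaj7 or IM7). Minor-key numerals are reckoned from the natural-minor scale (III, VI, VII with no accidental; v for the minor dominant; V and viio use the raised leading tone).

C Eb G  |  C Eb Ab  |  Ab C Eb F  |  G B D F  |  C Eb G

C-Eb-G: minor triad on C = scale degree 1 → i.
C-Eb-Ab has root Ab, degree 6 in C minor, so VI6.
Ab-C-Eb-F has root F, degree 4 in C minor, so iv65.
G-B-D-F: dominant seventh chord on G = scale degree 5 → V7.
C-Eb-G: minor triad on C = scale degree 1 → i.

i - VI6 - iv65 - V7 - i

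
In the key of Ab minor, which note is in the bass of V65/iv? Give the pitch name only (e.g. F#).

The applied chord V65/iv is rooted on Ab: Ab-C-Eb-Gb.
The figure 65 means first inversion — the third is in the bass.

C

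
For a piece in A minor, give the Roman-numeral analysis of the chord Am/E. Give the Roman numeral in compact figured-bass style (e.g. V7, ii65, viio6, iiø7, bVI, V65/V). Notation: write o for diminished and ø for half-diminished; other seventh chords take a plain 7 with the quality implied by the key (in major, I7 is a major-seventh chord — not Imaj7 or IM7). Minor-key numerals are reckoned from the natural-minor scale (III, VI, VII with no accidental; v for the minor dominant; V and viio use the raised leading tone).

i64

The pitches A-C-E form a minor triad rooted on A.
A is scale degree 1 in A minor, and a minor triad on that degree is written i.
With E in the bass the chord is in second inversion, so the figured bass is 64.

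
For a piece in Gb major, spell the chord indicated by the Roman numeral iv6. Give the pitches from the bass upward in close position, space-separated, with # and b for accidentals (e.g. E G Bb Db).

Ebb Gb Cb

Scale degree 4 in Gb major is Cb; here the chord built on it is altered to a minor triad. iv6 is the minor subdominant, borrowed from the parallel minor.
So the chord is Cb-Ebb-Gb, a minor triad.
The figured bass 6 indicates first inversion, placing the third (Ebb) in the bass: Ebb-Gb-Cb.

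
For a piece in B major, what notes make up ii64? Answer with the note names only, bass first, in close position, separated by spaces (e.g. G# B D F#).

G# C# E

In B major, the supertonic is C#, and the diatonic chord built there is a minor triad.
That chord is spelled C#-E-G#.
With the 64 figure the chord is in second inversion; from the bass G# upward in close position it reads G#-C#-E.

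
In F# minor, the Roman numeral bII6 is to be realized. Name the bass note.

bII in F# minor has root G; the chord is G-B-D.
The figure 6 means first inversion — the third is in the bass.

B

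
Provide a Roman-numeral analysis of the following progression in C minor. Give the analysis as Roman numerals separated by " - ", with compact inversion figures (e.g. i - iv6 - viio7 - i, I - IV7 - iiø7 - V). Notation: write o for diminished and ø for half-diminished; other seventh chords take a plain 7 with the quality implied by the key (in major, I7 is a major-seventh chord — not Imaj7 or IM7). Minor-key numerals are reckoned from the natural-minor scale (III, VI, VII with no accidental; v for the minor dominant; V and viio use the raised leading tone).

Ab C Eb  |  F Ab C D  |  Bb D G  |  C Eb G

Ab-C-Eb: root Ab is the submediant; major triad there is VI.
F-Ab-C-D has root D, degree 2 in C minor, so iiø65.
Bb-D-G: root G is the dominant; minor triad there is v6.
C-Eb-G: minor triad on C = scale degree 1 → i.

VI - iiø65 - v6 - i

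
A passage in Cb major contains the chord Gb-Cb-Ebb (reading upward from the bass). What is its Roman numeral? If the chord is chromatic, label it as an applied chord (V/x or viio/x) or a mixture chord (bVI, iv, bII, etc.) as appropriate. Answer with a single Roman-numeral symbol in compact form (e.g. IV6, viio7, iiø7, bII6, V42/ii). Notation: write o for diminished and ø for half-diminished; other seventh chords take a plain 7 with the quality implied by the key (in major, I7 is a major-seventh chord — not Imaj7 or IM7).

i64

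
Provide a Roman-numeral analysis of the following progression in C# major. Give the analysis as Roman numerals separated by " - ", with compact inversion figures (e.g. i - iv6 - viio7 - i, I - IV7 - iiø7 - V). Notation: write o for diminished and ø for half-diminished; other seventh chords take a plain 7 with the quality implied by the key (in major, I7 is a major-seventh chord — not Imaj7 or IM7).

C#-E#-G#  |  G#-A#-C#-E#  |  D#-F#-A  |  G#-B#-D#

C#-E#-G#: major triad on C# = scale degree 1 → I.
G#-A#-C#-E#: minor seventh chord on A# = scale degree 6 → vi42.
D#-F#-A: D# with this quality isn't in the key; it's iio, borrowed from the parallel minor.
G#-B#-D#: major triad on G# = scale degree 5 → V.

I - vi42 - iio - V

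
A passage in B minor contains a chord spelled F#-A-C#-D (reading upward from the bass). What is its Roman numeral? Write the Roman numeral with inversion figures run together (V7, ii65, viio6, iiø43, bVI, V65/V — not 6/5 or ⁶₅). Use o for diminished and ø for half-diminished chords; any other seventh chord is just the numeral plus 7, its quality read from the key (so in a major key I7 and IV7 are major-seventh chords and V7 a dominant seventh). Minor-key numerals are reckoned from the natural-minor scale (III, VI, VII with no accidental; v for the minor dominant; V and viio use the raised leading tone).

III65

Stacked in thirds the chord is D-F#-A-C#: a major seventh chord on D.
D is scale degree 3 in B minor, and a major seventh chord on that degree is written III7.
With F# in the bass the chord is in first inversion, so the figured bass is 65.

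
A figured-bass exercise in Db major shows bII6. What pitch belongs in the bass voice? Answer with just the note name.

Gb

bII in Db major has root Ebb; the chord is Ebb-Gb-Bbb.
The figure 6 means first inversion — the third is in the bass.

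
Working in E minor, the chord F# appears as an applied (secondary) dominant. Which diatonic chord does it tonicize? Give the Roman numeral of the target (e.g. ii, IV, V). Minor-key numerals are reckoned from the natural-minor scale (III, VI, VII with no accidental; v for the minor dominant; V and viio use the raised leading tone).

The chord is a major triad on F#.
A dominant resolves down a perfect fifth: F# → B. In E minor, B is scale degree 5, i.e. V.

V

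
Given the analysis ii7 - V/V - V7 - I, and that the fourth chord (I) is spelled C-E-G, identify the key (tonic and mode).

C major

I is given as C-E-G — a major triad with root C.
If C is scale degree 1 and the mode makes that degree carry a major triad, the tonic is C and the mode is major.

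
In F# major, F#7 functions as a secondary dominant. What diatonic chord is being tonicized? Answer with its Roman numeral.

IV

The chord is a dominant seventh chord on F#.
A dominant resolves down a perfect fifth: F# → B. In F# major, B is scale degree 4, i.e. IV.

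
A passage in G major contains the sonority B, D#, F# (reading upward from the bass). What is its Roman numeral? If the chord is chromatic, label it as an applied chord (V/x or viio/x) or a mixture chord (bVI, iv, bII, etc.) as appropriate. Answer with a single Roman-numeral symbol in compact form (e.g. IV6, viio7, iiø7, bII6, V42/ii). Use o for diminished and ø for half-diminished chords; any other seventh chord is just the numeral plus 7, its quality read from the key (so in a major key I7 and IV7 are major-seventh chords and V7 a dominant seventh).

V/vi

Stacked in thirds the chord is B-D#-F#: a major triad on B.
B is not a diatonic chord root with this quality in G major, but it lies a perfect fifth above E (vi), so the chord functions as an applied dominant of vi.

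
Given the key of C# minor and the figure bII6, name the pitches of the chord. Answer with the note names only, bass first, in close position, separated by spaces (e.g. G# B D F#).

F# A D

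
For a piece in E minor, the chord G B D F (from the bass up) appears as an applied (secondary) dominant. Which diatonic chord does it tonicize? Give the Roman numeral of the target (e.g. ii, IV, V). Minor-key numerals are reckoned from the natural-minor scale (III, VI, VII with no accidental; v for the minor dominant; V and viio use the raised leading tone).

The chord is a dominant seventh chord on G.
A dominant resolves down a perfect fifth: G → C. In E minor, C is scale degree 6, i.e. VI.

VI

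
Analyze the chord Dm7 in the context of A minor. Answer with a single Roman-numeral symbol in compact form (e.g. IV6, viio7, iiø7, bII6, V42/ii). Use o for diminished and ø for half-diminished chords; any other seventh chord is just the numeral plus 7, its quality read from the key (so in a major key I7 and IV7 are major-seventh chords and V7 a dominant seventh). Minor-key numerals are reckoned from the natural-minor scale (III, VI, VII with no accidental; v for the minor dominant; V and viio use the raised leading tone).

The pitches D-F-A-C form a minor seventh chord rooted on D.
D is scale degree 4 in A minor, and a minor seventh chord on that degree is written iv7.

iv7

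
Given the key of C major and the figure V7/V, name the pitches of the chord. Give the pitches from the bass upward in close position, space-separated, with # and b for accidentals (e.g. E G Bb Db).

D F# A C

The slash means an applied dominant: we want the dominant of V. In C major, V is G major, and its dominant is built on D.
Building a dominant seventh chord on D gives D-F#-A-C.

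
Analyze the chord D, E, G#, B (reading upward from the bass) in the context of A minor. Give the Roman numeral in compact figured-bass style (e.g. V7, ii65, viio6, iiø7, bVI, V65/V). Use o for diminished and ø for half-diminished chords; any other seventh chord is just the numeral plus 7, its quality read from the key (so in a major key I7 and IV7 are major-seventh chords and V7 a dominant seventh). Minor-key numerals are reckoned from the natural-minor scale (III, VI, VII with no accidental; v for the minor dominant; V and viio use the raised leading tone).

Stacked in thirds the chord is E-G#-B-D: a dominant seventh chord on E.
In A minor, E is the dominant; the diatonic dominant seventh chord there is V7.
With D in the bass the chord is in third inversion, so the figured bass is 42.

V42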